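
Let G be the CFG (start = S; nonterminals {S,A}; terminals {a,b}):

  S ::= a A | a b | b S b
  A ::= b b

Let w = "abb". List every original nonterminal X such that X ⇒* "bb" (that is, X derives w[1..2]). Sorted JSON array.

CNF form of G:
  S -> T0 X2 | T1 A | T1 T0
  A -> T0 T0
  T0 -> b
  T1 -> a
  X2 -> S T0

CYK table (by increasing span) (cells [i..j] with 1 ≤ i ≤ j ≤ 2 only):
  [1..1]={T0}  "b"  orig:{}
  [2..2]={T0}  "b"  orig:{}
  [1..2]={A}  "bb"

Original NTs in T[1,2] deriving "bb": ["A"]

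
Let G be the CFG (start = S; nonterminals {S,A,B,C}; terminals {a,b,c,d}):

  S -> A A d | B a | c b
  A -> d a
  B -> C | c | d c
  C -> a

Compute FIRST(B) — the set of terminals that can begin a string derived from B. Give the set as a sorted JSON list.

Compute FIRST by fixpoint:
pass 1:
  A via A→d a: +{d}
  B via B→c: +{c}
  B via B→d c: +{d}
  C via C→a: +{a}
  S via S→A A d: +{d}
  S via S→B a: +{c}
  FIRST[S]={c,d}  FIRST[A]={d}  FIRST[B]={c,d}  FIRST[C]={a}
pass 2:
  B via B→C: +{a}
  S via S→B a: +{a}
  FIRST[S]={a,c,d}  FIRST[A]={d}  FIRST[B]={a,c,d}  FIRST[C]={a}
pass 3: (no change)
  FIRST[S]={a,c,d}  FIRST[A]={d}  FIRST[B]={a,c,d}  FIRST[C]={a}

FIRST(B) = ["a", "c", "d"]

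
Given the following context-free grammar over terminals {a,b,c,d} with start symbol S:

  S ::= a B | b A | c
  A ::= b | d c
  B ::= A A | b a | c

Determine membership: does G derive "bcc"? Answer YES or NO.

CNF form of G:
  S -> T2 A | T3 B | c
  A -> T0 T1 | b
  B -> A A | T2 T3 | c
  T0 -> d
  T1 -> c
  T2 -> b
  T3 -> a

Fill CYK table bottom-up:
  cell(0,0) b: {A,T2}  orig:{A}
  cell(1,1) c: {B,S,T1}  orig:{B,S}
  cell(2,2) c: {B,S,T1}  orig:{B,S}
  cell(0,1) bc: ∅
  cell(1,2) cc: ∅
  cell(0,2) bcc: ∅

S ∉ T[0,2] ⇒ NO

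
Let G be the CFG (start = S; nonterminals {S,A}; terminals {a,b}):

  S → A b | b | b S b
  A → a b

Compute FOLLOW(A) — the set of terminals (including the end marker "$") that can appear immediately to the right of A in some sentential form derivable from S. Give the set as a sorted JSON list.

Compute FIRST by fixpoint:
pass 1:
  A via A→a b: +{a}
  S via S→A b: +{a}
  S via S→b: +{b}
  FIRST(S)={a,b}  FIRST(A)={a}
pass 2: — fixpoint
  FIRST(S)={a,b}  FIRST(A)={a}

FOLLOW sets:
FOLLOW(S) := {$}
iter 1:
  S→A b: FOLLOW(A) ⊇ FIRST(b) = {b}; new: +{b}
  S→b S b: FOLLOW(S) ⊇ FIRST(b) = {b}; new: +{b}
  FOLLOW(S)={$,b}  FOLLOW(A)={b}
iter 2: done
  FOLLOW(S)={$,b}  FOLLOW(A)={b}

FOLLOW(A) = ["b"]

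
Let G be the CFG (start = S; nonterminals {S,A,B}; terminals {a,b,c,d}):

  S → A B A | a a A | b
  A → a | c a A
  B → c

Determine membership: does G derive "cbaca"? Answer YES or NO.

CNF form of G:
  S -> A X3 | T1 X4 | b
  A -> T0 X2 | a
  B -> c
  T0 -> c
  T1 -> a
  X2 -> T1 A
  X3 -> B A
  X4 -> T1 A

Fill CYK table bottom-up:
  T[0,0] 'c' = {B,T0}  orig:{B}
  T[1,1] 'b' = {S}
  T[2,2] 'a' = {A,T1}  orig:{A}
  T[3,3] 'c' = {B,T0}  orig:{B}
  T[4,4] 'a' = {A,T1}  orig:{A}
  T[0,1] 'cb' = ∅
  T[1,2] 'ba' = ∅
  T[2,3] 'ac' = ∅
  T[3,4] 'ca' = {X3}  orig:{}
  T[0,2] 'cba' = ∅
  T[1,3] 'bac' = ∅
  T[2,4] 'aca' = {S}
  T[0,3] 'cbac' = ∅
  T[1,4] 'baca' = ∅
  T[0,4] 'cbaca' = ∅

S ∉ T[0,4] ⇒ NO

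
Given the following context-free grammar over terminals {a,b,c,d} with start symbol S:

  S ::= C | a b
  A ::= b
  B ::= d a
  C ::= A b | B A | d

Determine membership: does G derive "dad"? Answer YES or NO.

CNF form of G:
  S -> A T2 | B A | T1 T2 | d
  A -> b
  B -> T0 T1
  C -> A T2 | B A | d
  T0 -> d
  T1 -> a
  T2 -> b

Fill CYK table bottom-up:
  [0..0]={C,S,T0}  "d"  orig:{C,S}
  [1..1]={T1}  "a"  orig:{}
  [2..2]={C,S,T0}  "d"  orig:{C,S}
  [0..1]={B}  "da"
  [1..2]=∅  "ad"
  [0..2]=∅  "dad"

S ∉ T[0,2] ⇒ NO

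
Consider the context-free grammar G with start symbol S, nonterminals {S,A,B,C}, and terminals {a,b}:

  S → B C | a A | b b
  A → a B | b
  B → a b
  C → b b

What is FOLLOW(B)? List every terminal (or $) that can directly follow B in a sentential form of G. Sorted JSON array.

FIRST iteration:
iter 1:
  A via A→a B: +{a}
  A via A→b: +{b}
  B via B→a b: +{a}
  C via C→b b: +{b}
  S via S→B C: +{a}
  S via S→b b: +{b}
  S: {a,b}  A: {a,b}  B: {a}  C: {b}
iter 2: (no change)
  S: {a,b}  A: {a,b}  B: {a}  C: {b}

Compute FOLLOW by fixpoint:
FOLLOW(S) := {$}
round 1:
  S→B C: FOLLOW(B) ⊇ FIRST(C) = {b}; new: +{b}
  S→B C: FOLLOW(C) ⊇ FOLLOW(S) ⊇ {$}; new: +{$}
  S→a A: FOLLOW(A) ⊇ FOLLOW(S) ⊇ {$}; new: +{$}
  FOLLOW[S]={$}  FOLLOW[A]={$}  FOLLOW[B]={b}  FOLLOW[C]={$}
round 2:
  A→a B: FOLLOW(B) ⊇ FOLLOW(A) ⊇ {$}; new: +{$}
  FOLLOW[S]={$}  FOLLOW[A]={$}  FOLLOW[B]={$,b}  FOLLOW[C]={$}
round 3: (stable)
  FOLLOW[S]={$}  FOLLOW[A]={$}  FOLLOW[B]={$,b}  FOLLOW[C]={$}

FOLLOW(B) = ["$", "b"]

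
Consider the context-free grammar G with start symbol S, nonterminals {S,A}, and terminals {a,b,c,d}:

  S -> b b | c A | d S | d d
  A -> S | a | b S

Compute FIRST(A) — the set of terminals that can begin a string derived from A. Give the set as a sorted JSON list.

FIRST iteration:
iter 1:
  A via A→a: +{a}
  A via A→b S: +{b}
  S via S→b b: +{b}
  S via S→c A: +{c}
  S via S→d S: +{d}
  FIRST[S]={b,c,d}  FIRST[A]={a,b}
iter 2:
  A via A→S: +{c,d}
  FIRST[S]={b,c,d}  FIRST[A]={a,b,c,d}
iter 3: (stable)
  FIRST[S]={b,c,d}  FIRST[A]={a,b,c,d}

FIRST(A) = ["a", "b", "c", "d"]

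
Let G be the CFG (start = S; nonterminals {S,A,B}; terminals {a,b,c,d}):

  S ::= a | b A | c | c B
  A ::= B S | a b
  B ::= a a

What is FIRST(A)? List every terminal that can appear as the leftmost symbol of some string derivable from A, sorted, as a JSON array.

Compute FIRST by fixpoint:
round 1:
  A via A→a b: +{a}
  B via B→a a: +{a}
  S via S→a: +{a}
  S via S→b A: +{b}
  S via S→c: +{c}
  FIRST(S)={a,b,c}  FIRST(A)={a}  FIRST(B)={a}
round 2: done
  FIRST(S)={a,b,c}  FIRST(A)={a}  FIRST(B)={a}

FIRST(A) = ["a"]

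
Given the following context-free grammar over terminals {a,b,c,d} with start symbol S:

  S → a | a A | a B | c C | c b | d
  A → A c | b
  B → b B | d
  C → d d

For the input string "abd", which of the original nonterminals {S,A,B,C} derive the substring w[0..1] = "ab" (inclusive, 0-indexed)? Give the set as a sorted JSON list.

CNF form of G:
  S -> T0 C | T0 T1 | T3 A | T3 B | a | d
  A -> A T0 | b
  B -> T1 B | d
  C -> T2 T2
  T0 -> c
  T1 -> b
  T2 -> d
  T3 -> a

CYK table (by increasing span) (cells [i..j] with 0 ≤ i ≤ j ≤ 1 only):
  cell(0,0) a: {S,T3}  orig:{S}
  cell(1,1) b: {A,T1}  orig:{A}
  cell(0,1) ab: {S}

Original NTs in T[0,1] deriving "ab": ["S"]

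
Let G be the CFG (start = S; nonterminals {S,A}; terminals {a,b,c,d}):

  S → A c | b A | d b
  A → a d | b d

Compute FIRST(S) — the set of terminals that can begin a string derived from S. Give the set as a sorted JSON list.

FIRST sets, iterate to fixpoint:
pass 1:
  A via A→a d: +{a}
  A via A→b d: +{b}
  S via S→A c: +{a,b}
  S via S→d b: +{d}
  FIRST(S)={a,b,d}  FIRST(A)={a,b}
pass 2: — fixpoint
  FIRST(S)={a,b,d}  FIRST(A)={a,b}

FIRST(S) = ["a", "b", "d"]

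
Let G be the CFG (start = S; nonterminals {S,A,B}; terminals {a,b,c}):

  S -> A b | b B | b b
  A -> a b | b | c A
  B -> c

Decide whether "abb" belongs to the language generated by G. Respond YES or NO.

CNF form of G:
  S -> A T1 | T1 B | T1 T1
  A -> T0 T1 | T2 A | b
  B -> c
  T0 -> a
  T1 -> b
  T2 -> c

CYK fill:
  cell(0,0) a: {T0}  orig:{}
  cell(1,1) b: {A,T1}  orig:{A}
  cell(2,2) b: {A,T1}  orig:{A}
  cell(0,1) ab: {A}
  cell(1,2) bb: {S}
  cell(0,2) abb: {S}

S ∈ T[0,2] ⇒ YES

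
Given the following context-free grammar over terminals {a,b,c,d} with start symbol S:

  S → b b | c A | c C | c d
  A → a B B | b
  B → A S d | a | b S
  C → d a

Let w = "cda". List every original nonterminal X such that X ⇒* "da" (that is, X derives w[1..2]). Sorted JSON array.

Convert to CNF:
  S -> T2 T2 | T3 A | T3 C | T3 T1
  A -> T0 X4 | b
  B -> A X5 | T2 S | a
  C -> T1 T0
  T0 -> a
  T1 -> d
  T2 -> b
  T3 -> c
  X4 -> B B
  X5 -> S T1

CYK fill (cells [i..j] with 1 ≤ i ≤ j ≤ 2 only):
  [1..1]={T1}  "d"  orig:{}
  [2..2]={B,T0}  "a"  orig:{B}
  [1..2]={C}  "da"

Original NTs in T[1,2] deriving "da": ["C"]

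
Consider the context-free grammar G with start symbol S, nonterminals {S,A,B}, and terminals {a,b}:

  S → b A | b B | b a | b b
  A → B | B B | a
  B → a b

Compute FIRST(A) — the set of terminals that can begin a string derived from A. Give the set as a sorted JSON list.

Compute FIRST by fixpoint:
iter 1:
  A via A→a: +{a}
  B via B→a b: +{a}
  S via S→b A: +{b}
  FIRST[S]={b}  FIRST[A]={a}  FIRST[B]={a}
iter 2: — fixpoint
  FIRST[S]={b}  FIRST[A]={a}  FIRST[B]={a}

FIRST(A) = ["a"]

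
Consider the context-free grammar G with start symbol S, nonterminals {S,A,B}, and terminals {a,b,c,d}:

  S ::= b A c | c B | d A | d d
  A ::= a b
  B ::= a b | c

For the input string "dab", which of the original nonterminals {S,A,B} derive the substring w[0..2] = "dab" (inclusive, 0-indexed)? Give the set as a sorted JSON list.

Convert to CNF:
  S -> T1 X4 | T2 B | T3 A | T3 T3
  A -> T0 T1
  B -> T0 T1 | c
  T0 -> a
  T1 -> b
  T2 -> c
  T3 -> d
  X4 -> A T2

CYK table (by increasing span) — only the sub-triangle for w[0..2]:
  T[0,0] 'd' = {T3}  orig:{}
  T[1,1] 'a' = {T0}  orig:{}
  T[2,2] 'b' = {T1}  orig:{}
  T[0,1] 'da' = ∅
  T[1,2] 'ab' = {A,B}
  T[0,2] 'dab' = {S}

Original NTs in T[0,2] deriving "dab": ["S"]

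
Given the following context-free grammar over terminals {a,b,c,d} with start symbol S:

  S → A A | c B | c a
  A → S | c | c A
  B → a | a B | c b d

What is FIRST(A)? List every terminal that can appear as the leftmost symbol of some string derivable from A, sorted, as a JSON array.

FIRST sets, iterate to fixpoint:
round 1:
  A via A→c: +{c}
  B via B→a: +{a}
  B via B→c b d: +{c}
  S via S→A A: +{c}
  FIRST[S]={c}  FIRST[A]={c}  FIRST[B]={a,c}
round 2: done
  FIRST[S]={c}  FIRST[A]={c}  FIRST[B]={a,c}

FIRST(A) = ["c"]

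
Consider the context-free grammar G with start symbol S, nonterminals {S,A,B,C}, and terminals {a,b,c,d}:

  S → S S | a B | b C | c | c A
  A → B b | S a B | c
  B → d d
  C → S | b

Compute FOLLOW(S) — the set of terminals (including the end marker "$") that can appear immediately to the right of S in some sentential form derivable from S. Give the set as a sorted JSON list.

FIRST iteration:
[1]
  A via A→c: +{c}
  B via B→d d: +{d}
  C via C→b: +{b}
  S via S→a B: +{a}
  S via S→b C: +{b}
  S via S→c: +{c}
  FIRST[S]={a,b,c}  FIRST[A]={c}  FIRST[B]={d}  FIRST[C]={b}
[2]
  A via A→B b: +{d}
  A via A→S a B: +{a,b}
  C via C→S: +{a,c}
  FIRST[S]={a,b,c}  FIRST[A]={a,b,c,d}  FIRST[B]={d}  FIRST[C]={a,b,c}
[3] (no change)
  FIRST[S]={a,b,c}  FIRST[A]={a,b,c,d}  FIRST[B]={d}  FIRST[C]={a,b,c}

Compute FOLLOW by fixpoint:
initialize: $ ∈ FOLLOW(S)
pass 1:
  A→B b: FOLLOW(B) ⊇ FIRST(b) = {b}; new: +{b}
  A→S a B: FOLLOW(S) ⊇ FIRST(a) = {a}; new: +{a}
  S→S S: FOLLOW(S) ⊇ FIRST(S) = {a,b,c}; new: +{b,c}
  S→a B: FOLLOW(B) ⊇ FOLLOW(S) ⊇ {$,a,b,c}; new: +{$,a,c}
  S→b C: FOLLOW(C) ⊇ FOLLOW(S) ⊇ {$,a,b,c}; new: +{$,a,b,c}
  S→c A: FOLLOW(A) ⊇ FOLLOW(S) ⊇ {$,a,b,c}; new: +{$,a,b,c}
  FOLLOW[S]={$,a,b,c}  FOLLOW[A]={$,a,b,c}  FOLLOW[B]={$,a,b,c}  FOLLOW[C]={$,a,b,c}
pass 2: (stable)
  FOLLOW[S]={$,a,b,c}  FOLLOW[A]={$,a,b,c}  FOLLOW[B]={$,a,b,c}  FOLLOW[C]={$,a,b,c}

FOLLOW(S) = ["$", "a", "b", "c"]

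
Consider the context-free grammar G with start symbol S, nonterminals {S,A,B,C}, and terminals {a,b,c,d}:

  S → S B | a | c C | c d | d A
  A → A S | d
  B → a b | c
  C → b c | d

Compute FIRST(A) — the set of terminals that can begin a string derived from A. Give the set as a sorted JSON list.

FIRST iteration:
[1]
  A via A→d: +{d}
  B via B→a b: +{a}
  B via B→c: +{c}
  C via C→b c: +{b}
  C via C→d: +{d}
  S via S→a: +{a}
  S via S→c C: +{c}
  S via S→d A: +{d}
  FIRST(S)={a,c,d}  FIRST(A)={d}  FIRST(B)={a,c}  FIRST(C)={b,d}
[2] — fixpoint
  FIRST(S)={a,c,d}  FIRST(A)={d}  FIRST(B)={a,c}  FIRST(C)={b,d}

FIRST(A) = ["d"]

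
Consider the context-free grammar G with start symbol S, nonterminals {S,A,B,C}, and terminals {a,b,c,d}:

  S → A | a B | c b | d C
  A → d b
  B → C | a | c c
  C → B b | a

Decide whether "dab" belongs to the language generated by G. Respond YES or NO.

CNF form of G:
  S -> T0 C | T0 T1 | T2 T1 | T3 B
  A -> T0 T1
  B -> B T1 | T2 T2 | a
  C -> B T1 | a
  T0 -> d
  T1 -> b
  T2 -> c
  T3 -> a

CYK fill:
  [0..0]={T0}  "d"  orig:{}
  [1..1]={B,C,T3}  "a"  orig:{B,C}
  [2..2]={T1}  "b"  orig:{}
  [0..1]={S}  "da"
  [1..2]={B,C}  "ab"
  [0..2]={S}  "dab"

S ∈ T[0,2] ⇒ YES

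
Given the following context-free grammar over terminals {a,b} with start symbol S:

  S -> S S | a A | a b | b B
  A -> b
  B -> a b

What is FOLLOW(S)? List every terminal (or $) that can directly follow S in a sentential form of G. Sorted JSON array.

Compute FIRST by fixpoint:
pass 1:
  A via A→b: +{b}
  B via B→a b: +{a}
  S via S→a A: +{a}
  S via S→b B: +{b}
  FIRST[S]={a,b}  FIRST[A]={b}  FIRST[B]={a}
pass 2: done
  FIRST[S]={a,b}  FIRST[A]={b}  FIRST[B]={a}

FOLLOW sets:
initialize: $ ∈ FOLLOW(S)
[1]
  S→S S: FOLLOW(S) ⊇ FIRST(S) = {a,b}; new: +{a,b}
  S→a A: FOLLOW(A) ⊇ FOLLOW(S) ⊇ {$,a,b}; new: +{$,a,b}
  S→b B: FOLLOW(B) ⊇ FOLLOW(S) ⊇ {$,a,b}; new: +{$,a,b}
  S: {$,a,b}  A: {$,a,b}  B: {$,a,b}
[2] (stable)
  S: {$,a,b}  A: {$,a,b}  B: {$,a,b}

FOLLOW(S) = ["$", "a", "b"]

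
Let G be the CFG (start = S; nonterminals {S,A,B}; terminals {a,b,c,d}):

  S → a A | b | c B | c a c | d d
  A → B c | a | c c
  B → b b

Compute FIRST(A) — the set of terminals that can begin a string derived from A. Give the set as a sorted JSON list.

Compute FIRST by fixpoint:
[1]
  A via A→a: +{a}
  A via A→c c: +{c}
  B via B→b b: +{b}
  S via S→a A: +{a}
  S via S→b: +{b}
  S via S→c B: +{c}
  S via S→d d: +{d}
  FIRST(S)={a,b,c,d}  FIRST(A)={a,c}  FIRST(B)={b}
[2]
  A via A→B c: +{b}
  FIRST(S)={a,b,c,d}  FIRST(A)={a,b,c}  FIRST(B)={b}
[3] done
  FIRST(S)={a,b,c,d}  FIRST(A)={a,b,c}  FIRST(B)={b}

FIRST(A) = ["a", "b", "c"]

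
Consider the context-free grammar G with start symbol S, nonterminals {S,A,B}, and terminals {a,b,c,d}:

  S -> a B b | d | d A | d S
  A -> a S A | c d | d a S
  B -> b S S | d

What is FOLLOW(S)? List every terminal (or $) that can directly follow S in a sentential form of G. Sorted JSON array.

Compute FIRST by fixpoint:
iter 1:
  A via A→a S A: +{a}
  A via A→c d: +{c}
  A via A→d a S: +{d}
  B via B→b S S: +{b}
  B via B→d: +{d}
  S via S→a B b: +{a}
  S via S→d: +{d}
  FIRST[S]={a,d}  FIRST[A]={a,c,d}  FIRST[B]={b,d}
iter 2: done
  FIRST[S]={a,d}  FIRST[A]={a,c,d}  FIRST[B]={b,d}

FOLLOW iteration:
FOLLOW(S) := {$}
iter 1:
  A→a S A: FOLLOW(S) ⊇ FIRST(A) = {a,c,d}; new: +{a,c,d}
  S→a B b: FOLLOW(B) ⊇ FIRST(b) = {b}; new: +{b}
  S→d A: FOLLOW(A) ⊇ FOLLOW(S) ⊇ {$,a,c,d}; new: +{$,a,c,d}
  FOLLOW[S]={$,a,c,d}  FOLLOW[A]={$,a,c,d}  FOLLOW[B]={b}
iter 2:
  B→b S S: FOLLOW(S) ⊇ FOLLOW(B) ⊇ {b}; new: +{b}
  S→d A: FOLLOW(A) ⊇ FOLLOW(S) ⊇ {$,a,b,c,d}; new: +{b}
  FOLLOW[S]={$,a,b,c,d}  FOLLOW[A]={$,a,b,c,d}  FOLLOW[B]={b}
iter 3: done
  FOLLOW[S]={$,a,b,c,d}  FOLLOW[A]={$,a,b,c,d}  FOLLOW[B]={b}

FOLLOW(S) = ["$", "a", "b", "c", "d"]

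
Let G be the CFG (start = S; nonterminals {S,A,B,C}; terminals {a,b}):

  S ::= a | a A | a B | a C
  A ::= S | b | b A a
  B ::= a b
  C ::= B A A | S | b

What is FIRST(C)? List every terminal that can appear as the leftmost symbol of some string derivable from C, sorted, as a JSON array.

FIRST sets, iterate to fixpoint:
pass 1:
  A via A→b: +{b}
  B via B→a b: +{a}
  C via C→B A A: +{a}
  C via C→b: +{b}
  S via S→a: +{a}
  FIRST[S]={a}  FIRST[A]={b}  FIRST[B]={a}  FIRST[C]={a,b}
pass 2:
  A via A→S: +{a}
  FIRST[S]={a}  FIRST[A]={a,b}  FIRST[B]={a}  FIRST[C]={a,b}
pass 3: (no change)
  FIRST[S]={a}  FIRST[A]={a,b}  FIRST[B]={a}  FIRST[C]={a,b}

FIRST(C) = ["a", "b"]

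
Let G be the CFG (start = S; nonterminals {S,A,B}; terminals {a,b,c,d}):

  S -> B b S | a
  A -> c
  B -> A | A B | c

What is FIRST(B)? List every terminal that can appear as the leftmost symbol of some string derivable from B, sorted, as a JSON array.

FIRST iteration:
iter 1:
  A via A→c: +{c}
  B via B→A: +{c}
  S via S→B b S: +{c}
  S via S→a: +{a}
  FIRST[S]={a,c}  FIRST[A]={c}  FIRST[B]={c}
iter 2: done
  FIRST[S]={a,c}  FIRST[A]={c}  FIRST[B]={c}

FIRST(B) = ["c"]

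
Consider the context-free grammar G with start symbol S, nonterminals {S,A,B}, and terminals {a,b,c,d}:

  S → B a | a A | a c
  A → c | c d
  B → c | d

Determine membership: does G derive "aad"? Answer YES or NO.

CNF form of G:
  S -> B T2 | T2 A | T2 T0
  A -> T0 T1 | c
  B -> c | d
  T0 -> c
  T1 -> d
  T2 -> a

CYK table (by increasing span):
  T[0,0] 'a' = {T2}  orig:{}
  T[1,1] 'a' = {T2}  orig:{}
  T[2,2] 'd' = {B,T1}  orig:{B}
  T[0,1] 'aa' = ∅
  T[1,2] 'ad' = ∅
  T[0,2] 'aad' = ∅

S ∉ T[0,2] ⇒ NO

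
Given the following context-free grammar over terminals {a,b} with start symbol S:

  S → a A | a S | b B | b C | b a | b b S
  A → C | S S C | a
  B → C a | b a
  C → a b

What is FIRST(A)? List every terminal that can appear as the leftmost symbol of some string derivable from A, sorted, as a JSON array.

Compute FIRST by fixpoint:
iter 1:
  A via A→a: +{a}
  B via B→b a: +{b}
  C via C→a b: +{a}
  S via S→a A: +{a}
  S via S→b B: +{b}
  S: {a,b}  A: {a}  B: {b}  C: {a}
iter 2:
  A via A→S S C: +{b}
  B via B→C a: +{a}
  S: {a,b}  A: {a,b}  B: {a,b}  C: {a}
iter 3: (stable)
  S: {a,b}  A: {a,b}  B: {a,b}  C: {a}

FIRST(A) = ["a", "b"]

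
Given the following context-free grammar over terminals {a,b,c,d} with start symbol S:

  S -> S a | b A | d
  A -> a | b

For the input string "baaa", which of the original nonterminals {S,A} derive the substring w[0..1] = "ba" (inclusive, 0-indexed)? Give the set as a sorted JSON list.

CNF form of G:
  S -> S T0 | T1 A | d
  A -> a | b
  T0 -> a
  T1 -> b

Fill CYK table bottom-up — only the sub-triangle for w[0..1]:
  T[0,0] 'b' = {A,T1}  orig:{A}
  T[1,1] 'a' = {A,T0}  orig:{A}
  T[0,1] 'ba' = {S}

Original NTs in T[0,1] deriving "ba": ["S"]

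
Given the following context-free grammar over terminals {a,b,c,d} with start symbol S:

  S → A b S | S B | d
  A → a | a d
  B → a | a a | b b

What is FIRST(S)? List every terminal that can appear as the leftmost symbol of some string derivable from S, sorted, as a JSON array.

FIRST iteration:
[1]
  A via A→a: +{a}
  B via B→a: +{a}
  B via B→b b: +{b}
  S via S→A b S: +{a}
  S via S→d: +{d}
  FIRST[S]={a,d}  FIRST[A]={a}  FIRST[B]={a,b}
[2] done
  FIRST[S]={a,d}  FIRST[A]={a}  FIRST[B]={a,b}

FIRST(S) = ["a", "d"]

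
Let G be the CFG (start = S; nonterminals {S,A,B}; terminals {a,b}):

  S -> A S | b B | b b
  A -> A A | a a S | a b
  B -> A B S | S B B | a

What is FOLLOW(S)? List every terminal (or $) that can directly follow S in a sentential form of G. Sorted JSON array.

FIRST iteration:
round 1:
  A via A→a a S: +{a}
  B via B→A B S: +{a}
  S via S→A S: +{a}
  S via S→b B: +{b}
  FIRST[S]={a,b}  FIRST[A]={a}  FIRST[B]={a}
round 2:
  B via B→S B B: +{b}
  FIRST[S]={a,b}  FIRST[A]={a}  FIRST[B]={a,b}
round 3: (stable)
  FIRST[S]={a,b}  FIRST[A]={a}  FIRST[B]={a,b}

FOLLOW iteration:
initialize: $ ∈ FOLLOW(S)
iter 1:
  A→A A: FOLLOW(A) ⊇ FIRST(A) = {a}; new: +{a}
  A→a a S: FOLLOW(S) ⊇ FOLLOW(A) ⊇ {a}; new: +{a}
  B→A B S: FOLLOW(A) ⊇ FIRST(B) = {a,b}; new: +{b}
  B→A B S: FOLLOW(B) ⊇ FIRST(S) = {a,b}; new: +{a,b}
  B→A B S: FOLLOW(S) ⊇ FOLLOW(B) ⊇ {a,b}; new: +{b}
  S→b B: FOLLOW(B) ⊇ FOLLOW(S) ⊇ {$,a,b}; new: +{$}
  FOLLOW(S)={$,a,b}  FOLLOW(A)={a,b}  FOLLOW(B)={$,a,b}
iter 2: done
  FOLLOW(S)={$,a,b}  FOLLOW(A)={a,b}  FOLLOW(B)={$,a,b}

FOLLOW(S) = ["$", "a", "b"]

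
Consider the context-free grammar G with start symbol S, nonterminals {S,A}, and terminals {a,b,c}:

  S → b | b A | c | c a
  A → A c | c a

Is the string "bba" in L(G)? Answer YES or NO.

CNF form of G:
  S -> T0 T1 | T2 A | b | c
  A -> A T0 | T0 T1
  T0 -> c
  T1 -> a
  T2 -> b

Fill CYK table bottom-up:
  T[0,0] 'b' = {S,T2}  orig:{S}
  T[1,1] 'b' = {S,T2}  orig:{S}
  T[2,2] 'a' = {T1}  orig:{}
  T[0,1] 'bb' = ∅
  T[1,2] 'ba' = ∅
  T[0,2] 'bba' = ∅

S ∉ T[0,2] ⇒ NO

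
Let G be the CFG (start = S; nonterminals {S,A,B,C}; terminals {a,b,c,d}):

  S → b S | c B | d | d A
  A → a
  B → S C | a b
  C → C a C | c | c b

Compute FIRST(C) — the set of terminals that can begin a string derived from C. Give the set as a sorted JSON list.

FIRST sets, iterate to fixpoint:
round 1:
  A via A→a: +{a}
  B via B→a b: +{a}
  C via C→c: +{c}
  S via S→b S: +{b}
  S via S→c B: +{c}
  S via S→d: +{d}
  FIRST[S]={b,c,d}  FIRST[A]={a}  FIRST[B]={a}  FIRST[C]={c}
round 2:
  B via B→S C: +{b,c,d}
  FIRST[S]={b,c,d}  FIRST[A]={a}  FIRST[B]={a,b,c,d}  FIRST[C]={c}
round 3: done
  FIRST[S]={b,c,d}  FIRST[A]={a}  FIRST[B]={a,b,c,d}  FIRST[C]={c}

FIRST(C) = ["c"]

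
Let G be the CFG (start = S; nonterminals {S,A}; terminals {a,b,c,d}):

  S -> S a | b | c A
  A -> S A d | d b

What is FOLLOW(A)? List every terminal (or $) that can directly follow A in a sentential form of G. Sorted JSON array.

FIRST sets, iterate to fixpoint:
pass 1:
  A via A→d b: +{d}
  S via S→b: +{b}
  S via S→c A: +{c}
  FIRST[S]={b,c}  FIRST[A]={d}
pass 2:
  A via A→S A d: +{b,c}
  FIRST[S]={b,c}  FIRST[A]={b,c,d}
pass 3: done
  FIRST[S]={b,c}  FIRST[A]={b,c,d}

Compute FOLLOW by fixpoint:
seed FOLLOW(S) with $
iter 1:
  A→S A d: FOLLOW(S) ⊇ FIRST(A) = {b,c,d}; new: +{b,c,d}
  A→S A d: FOLLOW(A) ⊇ FIRST(d) = {d}; new: +{d}
  S→S a: FOLLOW(S) ⊇ FIRST(a) = {a}; new: +{a}
  S→c A: FOLLOW(A) ⊇ FOLLOW(S) ⊇ {$,a,b,c,d}; new: +{$,a,b,c}
  S: {$,a,b,c,d}  A: {$,a,b,c,d}
iter 2: — fixpoint
  S: {$,a,b,c,d}  A: {$,a,b,c,d}

FOLLOW(A) = ["$", "a", "b", "c", "d"]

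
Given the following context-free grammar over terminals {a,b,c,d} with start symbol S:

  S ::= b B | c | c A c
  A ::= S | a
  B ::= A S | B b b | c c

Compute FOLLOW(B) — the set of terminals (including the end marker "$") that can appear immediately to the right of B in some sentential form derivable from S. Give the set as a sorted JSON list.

FIRST iteration:
iter 1:
  A via A→a: +{a}
  B via B→A S: +{a}
  B via B→c c: +{c}
  S via S→b B: +{b}
  S via S→c: +{c}
  S: {b,c}  A: {a}  B: {a,c}
iter 2:
  A via A→S: +{b,c}
  B via B→A S: +{b}
  S: {b,c}  A: {a,b,c}  B: {a,b,c}
iter 3: (no change)
  S: {b,c}  A: {a,b,c}  B: {a,b,c}

FOLLOW iteration:
FOLLOW(S) := {$}
[1]
  B→A S: FOLLOW(A) ⊇ FIRST(S) = {b,c}; new: +{b,c}
  B→B b b: FOLLOW(B) ⊇ FIRST(b) = {b}; new: +{b}
  S→b B: FOLLOW(B) ⊇ FOLLOW(S) ⊇ {$}; new: +{$}
  S: {$}  A: {b,c}  B: {$,b}
[2]
  A→S: FOLLOW(S) ⊇ FOLLOW(A) ⊇ {b,c}; new: +{b,c}
  S→b B: FOLLOW(B) ⊇ FOLLOW(S) ⊇ {$,b,c}; new: +{c}
  S: {$,b,c}  A: {b,c}  B: {$,b,c}
[3] (stable)
  S: {$,b,c}  A: {b,c}  B: {$,b,c}

FOLLOW(B) = ["$", "b", "c"]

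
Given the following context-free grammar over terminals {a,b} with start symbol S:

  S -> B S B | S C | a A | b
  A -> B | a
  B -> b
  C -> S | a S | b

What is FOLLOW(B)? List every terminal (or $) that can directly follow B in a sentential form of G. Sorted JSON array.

FIRST sets, iterate to fixpoint:
[1]
  A via A→a: +{a}
  B via B→b: +{b}
  C via C→a S: +{a}
  C via C→b: +{b}
  S via S→B S B: +{b}
  S via S→a A: +{a}
  FIRST[S]={a,b}  FIRST[A]={a}  FIRST[B]={b}  FIRST[C]={a,b}
[2]
  A via A→B: +{b}
  FIRST[S]={a,b}  FIRST[A]={a,b}  FIRST[B]={b}  FIRST[C]={a,b}
[3] (no change)
  FIRST[S]={a,b}  FIRST[A]={a,b}  FIRST[B]={b}  FIRST[C]={a,b}

FOLLOW sets:
FOLLOW(S) := {$}
pass 1:
  S→B S B: FOLLOW(B) ⊇ FIRST(S) = {a,b}; new: +{a,b}
  S→B S B: FOLLOW(S) ⊇ FIRST(B) = {b}; new: +{b}
  S→B S B: FOLLOW(B) ⊇ FOLLOW(S) ⊇ {$,b}; new: +{$}
  S→S C: FOLLOW(S) ⊇ FIRST(C) = {a,b}; new: +{a}
  S→S C: FOLLOW(C) ⊇ FOLLOW(S) ⊇ {$,a,b}; new: +{$,a,b}
  S→a A: FOLLOW(A) ⊇ FOLLOW(S) ⊇ {$,a,b}; new: +{$,a,b}
  S: {$,a,b}  A: {$,a,b}  B: {$,a,b}  C: {$,a,b}
pass 2: (stable)
  S: {$,a,b}  A: {$,a,b}  B: {$,a,b}  C: {$,a,b}

FOLLOW(B) = ["$", "a", "b"]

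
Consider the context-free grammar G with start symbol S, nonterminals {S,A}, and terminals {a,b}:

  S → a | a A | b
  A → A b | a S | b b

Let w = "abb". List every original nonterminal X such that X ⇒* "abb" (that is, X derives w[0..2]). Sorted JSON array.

Convert to CNF:
  S -> T1 A | a | b
  A -> A T0 | T0 T0 | T1 S
  T0 -> b
  T1 -> a

Fill CYK table bottom-up (cells [i..j] with 0 ≤ i ≤ j ≤ 2 only):
  cell(0,0) a: {S,T1}  orig:{S}
  cell(1,1) b: {S,T0}  orig:{S}
  cell(2,2) b: {S,T0}  orig:{S}
  cell(0,1) ab: {A}
  cell(1,2) bb: {A}
  cell(0,2) abb: {A,S}

Original NTs in T[0,2] deriving "abb": ["A", "S"]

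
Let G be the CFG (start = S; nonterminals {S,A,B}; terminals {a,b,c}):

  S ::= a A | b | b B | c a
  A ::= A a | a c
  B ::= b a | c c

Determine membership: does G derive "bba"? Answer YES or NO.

CNF form of G:
  S -> T0 A | T1 T0 | T2 B | b
  A -> A T0 | T0 T1
  B -> T1 T1 | T2 T0
  T0 -> a
  T1 -> c
  T2 -> b

CYK fill:
  cell(0,0) b: {S,T2}  orig:{S}
  cell(1,1) b: {S,T2}  orig:{S}
  cell(2,2) a: {T0}  orig:{}
  cell(0,1) bb: ∅
  cell(1,2) ba: {B}
  cell(0,2) bba: {S}

S ∈ T[0,2] ⇒ YES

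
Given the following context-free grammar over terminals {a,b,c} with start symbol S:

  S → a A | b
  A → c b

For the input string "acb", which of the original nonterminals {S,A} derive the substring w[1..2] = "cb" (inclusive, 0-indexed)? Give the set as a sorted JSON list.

Convert to CNF:
  S -> T2 A | b
  A -> T0 T1
  T0 -> c
  T1 -> b
  T2 -> a

CYK fill, restricted to cells inside w[1..2]:
  [1..1]={T0}  "c"  orig:{}
  [2..2]={S,T1}  "b"  orig:{S}
  [1..2]={A}  "cb"

Original NTs in T[1,2] deriving "cb": ["A"]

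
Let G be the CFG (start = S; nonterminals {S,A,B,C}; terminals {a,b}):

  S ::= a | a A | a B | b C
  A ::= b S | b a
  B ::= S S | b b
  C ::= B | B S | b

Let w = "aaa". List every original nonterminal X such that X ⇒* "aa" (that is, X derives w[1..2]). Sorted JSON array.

CNF form of G:
  S -> T0 C | T1 A | T1 B | a
  A -> T0 S | T0 T1
  B -> S S | T0 T0
  C -> B S | S S | T0 T0 | b
  T0 -> b
  T1 -> a

CYK fill — only the sub-triangle for w[1..2]:
  [1..1]={S,T1}  "a"  orig:{S}
  [2..2]={S,T1}  "a"  orig:{S}
  [1..2]={B,C}  "aa"

Original NTs in T[1,2] deriving "aa": ["B", "C"]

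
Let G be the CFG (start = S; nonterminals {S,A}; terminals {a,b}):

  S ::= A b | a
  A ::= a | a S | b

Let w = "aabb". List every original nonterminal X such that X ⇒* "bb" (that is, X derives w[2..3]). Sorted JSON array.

CNF form of G:
  S -> A T1 | a
  A -> T0 S | a | b
  T0 -> a
  T1 -> b

Fill CYK table bottom-up — only the sub-triangle for w[2..3]:
  cell(2,2) b: {A,T1}  orig:{A}
  cell(3,3) b: {A,T1}  orig:{A}
  cell(2,3) bb: {S}

Original NTs in T[2,3] deriving "bb": ["S"]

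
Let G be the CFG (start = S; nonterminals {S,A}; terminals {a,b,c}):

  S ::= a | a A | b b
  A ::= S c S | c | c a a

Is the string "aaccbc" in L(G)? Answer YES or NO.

CNF form of G:
  S -> T1 A | T2 T2 | a
  A -> S X3 | T0 X4 | c
  T0 -> c
  T1 -> a
  T2 -> b
  X3 -> T0 S
  X4 -> T1 T1

CYK table (by increasing span):
  T[0,0] 'a' = {S,T1}  orig:{S}
  T[1,1] 'a' = {S,T1}  orig:{S}
  T[2,2] 'c' = {A,T0}  orig:{A}
  T[3,3] 'c' = {A,T0}  orig:{A}
  T[4,4] 'b' = {T2}  orig:{}
  T[5,5] 'c' = {A,T0}  orig:{A}
  T[0,1] 'aa' = {X4}  orig:{}
  T[1,2] 'ac' = {S}
  T[2,3] 'cc' = ∅
  T[3,4] 'cb' = ∅
  T[4,5] 'bc' = ∅
  T[0,2] 'aac' = ∅
  T[1,3] 'acc' = ∅
  T[2,4] 'ccb' = ∅
  T[3,5] 'cbc' = ∅
  T[0,3] 'aacc' = ∅
  T[1,4] 'accb' = ∅
  T[2,5] 'ccbc' = ∅
  T[0,4] 'aaccb' = ∅
  T[1,5] 'accbc' = ∅
  T[0,5] 'aaccbc' = ∅

S ∉ T[0,5] ⇒ NO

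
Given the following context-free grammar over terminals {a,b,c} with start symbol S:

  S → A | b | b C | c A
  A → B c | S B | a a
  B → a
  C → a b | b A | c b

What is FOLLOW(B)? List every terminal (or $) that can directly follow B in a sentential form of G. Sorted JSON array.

FIRST sets, iterate to fixpoint:
pass 1:
  A via A→a a: +{a}
  B via B→a: +{a}
  C via C→a b: +{a}
  C via C→b A: +{b}
  C via C→c b: +{c}
  S via S→A: +{a}
  S via S→b: +{b}
  S via S→c A: +{c}
  FIRST(S)={a,b,c}  FIRST(A)={a}  FIRST(B)={a}  FIRST(C)={a,b,c}
pass 2:
  A via A→S B: +{b,c}
  FIRST(S)={a,b,c}  FIRST(A)={a,b,c}  FIRST(B)={a}  FIRST(C)={a,b,c}
pass 3: — fixpoint
  FIRST(S)={a,b,c}  FIRST(A)={a,b,c}  FIRST(B)={a}  FIRST(C)={a,b,c}

FOLLOW sets:
initialize: $ ∈ FOLLOW(S)
[1]
  A→B c: FOLLOW(B) ⊇ FIRST(c) = {c}; new: +{c}
  A→S B: FOLLOW(S) ⊇ FIRST(B) = {a}; new: +{a}
  S→A: FOLLOW(A) ⊇ FOLLOW(S) ⊇ {$,a}; new: +{$,a}
  S→b C: FOLLOW(C) ⊇ FOLLOW(S) ⊇ {$,a}; new: +{$,a}
  FOLLOW[S]={$,a}  FOLLOW[A]={$,a}  FOLLOW[B]={c}  FOLLOW[C]={$,a}
[2]
  A→S B: FOLLOW(B) ⊇ FOLLOW(A) ⊇ {$,a}; new: +{$,a}
  FOLLOW[S]={$,a}  FOLLOW[A]={$,a}  FOLLOW[B]={$,a,c}  FOLLOW[C]={$,a}
[3] — fixpoint
  FOLLOW[S]={$,a}  FOLLOW[A]={$,a}  FOLLOW[B]={$,a,c}  FOLLOW[C]={$,a}

FOLLOW(B) = ["$", "a", "c"]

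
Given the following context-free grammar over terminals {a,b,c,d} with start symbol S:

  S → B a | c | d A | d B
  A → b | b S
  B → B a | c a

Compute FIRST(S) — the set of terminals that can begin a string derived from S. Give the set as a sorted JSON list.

Compute FIRST by fixpoint:
[1]
  A via A→b: +{b}
  B via B→c a: +{c}
  S via S→B a: +{c}
  S via S→d A: +{d}
  S: {c,d}  A: {b}  B: {c}
[2] done
  S: {c,d}  A: {b}  B: {c}

FIRST(S) = ["c", "d"]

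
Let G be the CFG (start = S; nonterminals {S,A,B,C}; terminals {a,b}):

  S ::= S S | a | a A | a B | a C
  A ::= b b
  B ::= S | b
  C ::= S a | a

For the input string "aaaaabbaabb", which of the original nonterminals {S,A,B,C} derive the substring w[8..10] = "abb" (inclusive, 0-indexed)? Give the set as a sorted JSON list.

CNF form of G:
  S -> S S | T1 A | T1 B | T1 C | a
  A -> T0 T0
  B -> S S | T1 A | T1 B | T1 C | a | b
  C -> S T1 | a
  T0 -> b
  T1 -> a

Fill CYK table bottom-up (cells [i..j] with 8 ≤ i ≤ j ≤ 10 only):
  [8..8]={B,C,S,T1}  "a"  orig:{B,C,S}
  [9..9]={B,T0}  "b"  orig:{B}
  [10..10]={B,T0}  "b"  orig:{B}
  [8..9]={B,S}  "ab"
  [9..10]={A}  "bb"
  [8..10]={B,S}  "abb"

Original NTs in T[8,10] deriving "abb": ["B", "S"]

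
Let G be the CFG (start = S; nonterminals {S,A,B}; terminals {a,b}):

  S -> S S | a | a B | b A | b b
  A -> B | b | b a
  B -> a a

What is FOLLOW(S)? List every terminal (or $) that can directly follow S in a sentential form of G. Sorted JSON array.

FIRST sets, iterate to fixpoint:
pass 1:
  A via A→b: +{b}
  B via B→a a: +{a}
  S via S→a: +{a}
  S via S→b A: +{b}
  S: {a,b}  A: {b}  B: {a}
pass 2:
  A via A→B: +{a}
  S: {a,b}  A: {a,b}  B: {a}
pass 3: — fixpoint
  S: {a,b}  A: {a,b}  B: {a}

FOLLOW iteration:
FOLLOW(S) := {$}
round 1:
  S→S S: FOLLOW(S) ⊇ FIRST(S) = {a,b}; new: +{a,b}
  S→a B: FOLLOW(B) ⊇ FOLLOW(S) ⊇ {$,a,b}; new: +{$,a,b}
  S→b A: FOLLOW(A) ⊇ FOLLOW(S) ⊇ {$,a,b}; new: +{$,a,b}
  S: {$,a,b}  A: {$,a,b}  B: {$,a,b}
round 2: — fixpoint
  S: {$,a,b}  A: {$,a,b}  B: {$,a,b}

FOLLOW(S) = ["$", "a", "b"]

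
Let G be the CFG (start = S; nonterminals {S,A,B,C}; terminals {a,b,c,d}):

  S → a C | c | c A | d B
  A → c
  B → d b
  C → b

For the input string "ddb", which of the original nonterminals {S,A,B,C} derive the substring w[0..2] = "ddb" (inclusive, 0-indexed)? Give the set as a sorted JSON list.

CNF form of G:
  S -> T0 B | T2 C | T3 A | c
  A -> c
  B -> T0 T1
  C -> b
  T0 -> d
  T1 -> b
  T2 -> a
  T3 -> c

Fill CYK table bottom-up, restricted to cells inside w[0..2]:
  T[0,0] 'd' = {T0}  orig:{}
  T[1,1] 'd' = {T0}  orig:{}
  T[2,2] 'b' = {C,T1}  orig:{C}
  T[0,1] 'dd' = ∅
  T[1,2] 'db' = {B}
  T[0,2] 'ddb' = {S}

Original NTs in T[0,2] deriving "ddb": ["S"]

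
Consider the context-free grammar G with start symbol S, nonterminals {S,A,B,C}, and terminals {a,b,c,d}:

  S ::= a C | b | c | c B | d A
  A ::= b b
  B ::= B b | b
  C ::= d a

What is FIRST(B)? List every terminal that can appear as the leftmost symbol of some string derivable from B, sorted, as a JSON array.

FIRST sets, iterate to fixpoint:
round 1:
  A via A→b b: +{b}
  B via B→b: +{b}
  C via C→d a: +{d}
  S via S→a C: +{a}
  S via S→b: +{b}
  S via S→c: +{c}
  S via S→d A: +{d}
  S: {a,b,c,d}  A: {b}  B: {b}  C: {d}
round 2: (no change)
  S: {a,b,c,d}  A: {b}  B: {b}  C: {d}

FIRST(B) = ["b"]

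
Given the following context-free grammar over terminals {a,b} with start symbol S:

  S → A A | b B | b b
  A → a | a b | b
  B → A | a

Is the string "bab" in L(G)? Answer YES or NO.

CNF form of G:
  S -> A A | T1 B | T1 T1
  A -> T0 T1 | a | b
  B -> T0 T1 | a | b
  T0 -> a
  T1 -> b

CYK table (by increasing span):
  [0..0]={A,B,T1}  "b"  orig:{A,B}
  [1..1]={A,B,T0}  "a"  orig:{A,B}
  [2..2]={A,B,T1}  "b"  orig:{A,B}
  [0..1]={S}  "ba"
  [1..2]={A,B,S}  "ab"
  [0..2]={S}  "bab"

S ∈ T[0,2] ⇒ YES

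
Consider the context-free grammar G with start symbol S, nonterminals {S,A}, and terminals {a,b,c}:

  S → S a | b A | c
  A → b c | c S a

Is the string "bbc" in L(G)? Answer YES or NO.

CNF form of G:
  S -> S T2 | T0 A | c
  A -> T0 T1 | T1 X3
  T0 -> b
  T1 -> c
  T2 -> a
  X3 -> S T2

CYK fill:
  [0..0]={T0}  "b"  orig:{}
  [1..1]={T0}  "b"  orig:{}
  [2..2]={S,T1}  "c"  orig:{S}
  [0..1]=∅  "bb"
  [1..2]={A}  "bc"
  [0..2]={S}  "bbc"

S ∈ T[0,2] ⇒ YES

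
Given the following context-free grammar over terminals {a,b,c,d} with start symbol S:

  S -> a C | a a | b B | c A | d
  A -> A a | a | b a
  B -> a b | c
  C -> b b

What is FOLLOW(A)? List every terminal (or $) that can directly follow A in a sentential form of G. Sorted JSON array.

Compute FIRST by fixpoint:
[1]
  A via A→a: +{a}
  A via A→b a: +{b}
  B via B→a b: +{a}
  B via B→c: +{c}
  C via C→b b: +{b}
  S via S→a C: +{a}
  S via S→b B: +{b}
  S via S→c A: +{c}
  S via S→d: +{d}
  FIRST(S)={a,b,c,d}  FIRST(A)={a,b}  FIRST(B)={a,c}  FIRST(C)={b}
[2] — fixpoint
  FIRST(S)={a,b,c,d}  FIRST(A)={a,b}  FIRST(B)={a,c}  FIRST(C)={b}

FOLLOW sets:
seed FOLLOW(S) with $
round 1:
  A→A a: FOLLOW(A) ⊇ FIRST(a) = {a}; new: +{a}
  S→a C: FOLLOW(C) ⊇ FOLLOW(S) ⊇ {$}; new: +{$}
  S→b B: FOLLOW(B) ⊇ FOLLOW(S) ⊇ {$}; new: +{$}
  S→c A: FOLLOW(A) ⊇ FOLLOW(S) ⊇ {$}; new: +{$}
  FOLLOW(S)={$}  FOLLOW(A)={$,a}  FOLLOW(B)={$}  FOLLOW(C)={$}
round 2: (no change)
  FOLLOW(S)={$}  FOLLOW(A)={$,a}  FOLLOW(B)={$}  FOLLOW(C)={$}

FOLLOW(A) = ["$", "a"]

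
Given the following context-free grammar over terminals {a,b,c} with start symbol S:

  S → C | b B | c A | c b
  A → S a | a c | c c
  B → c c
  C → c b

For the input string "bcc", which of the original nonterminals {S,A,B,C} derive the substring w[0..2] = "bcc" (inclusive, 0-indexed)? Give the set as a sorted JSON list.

CNF form of G:
  S -> T1 A | T1 T2 | T2 B
  A -> S T0 | T0 T1 | T1 T1
  B -> T1 T1
  C -> T1 T2
  T0 -> a
  T1 -> c
  T2 -> b

CYK fill (cells [i..j] with 0 ≤ i ≤ j ≤ 2 only):
  cell(0,0) b: {T2}  orig:{}
  cell(1,1) c: {T1}  orig:{}
  cell(2,2) c: {T1}  orig:{}
  cell(0,1) bc: ∅
  cell(1,2) cc: {A,B}
  cell(0,2) bcc: {S}

Original NTs in T[0,2] deriving "bcc": ["S"]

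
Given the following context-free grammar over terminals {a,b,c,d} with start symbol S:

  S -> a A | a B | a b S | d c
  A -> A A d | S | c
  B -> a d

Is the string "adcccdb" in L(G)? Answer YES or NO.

Convert to CNF:
  S -> T0 T3 | T1 A | T1 B | T1 X6
  A -> A X4 | T0 T3 | T1 A | T1 B | T1 X5 | c
  B -> T1 T0
  T0 -> d
  T1 -> a
  T2 -> b
  T3 -> c
  X4 -> A T0
  X5 -> T2 S
  X6 -> T2 S

CYK fill:
  T[0,0] 'a' = {T1}  orig:{}
  T[1,1] 'd' = {T0}  orig:{}
  T[2,2] 'c' = {A,T3}  orig:{A}
  T[3,3] 'c' = {A,T3}  orig:{A}
  T[4,4] 'c' = {A,T3}  orig:{A}
  T[5,5] 'd' = {T0}  orig:{}
  T[6,6] 'b' = {T2}  orig:{}
  T[0,1] 'ad' = {B}
  T[1,2] 'dc' = {A,S}
  T[2,3] 'cc' = ∅
  T[3,4] 'cc' = ∅
  T[4,5] 'cd' = {X4}  orig:{}
  T[5,6] 'db' = ∅
  T[0,2] 'adc' = {A,S}
  T[1,3] 'dcc' = ∅
  T[2,4] 'ccc' = ∅
  T[3,5] 'ccd' = {A}
  T[4,6] 'cdb' = ∅
  T[0,3] 'adcc' = ∅
  T[1,4] 'dccc' = ∅
  T[2,5] 'cccd' = ∅
  T[3,6] 'ccdb' = ∅
  T[0,4] 'adccc' = ∅
  T[1,5] 'dcccd' = ∅
  T[2,6] 'cccdb' = ∅
  T[0,5] 'adcccd' = ∅
  T[1,6] 'dcccdb' = ∅
  T[0,6] 'adcccdb' = ∅

S ∉ T[0,6] ⇒ NO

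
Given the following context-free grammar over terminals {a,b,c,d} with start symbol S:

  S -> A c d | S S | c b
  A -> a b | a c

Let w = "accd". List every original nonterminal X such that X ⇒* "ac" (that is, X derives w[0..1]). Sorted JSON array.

CNF form of G:
  S -> A X4 | S S | T2 T1
  A -> T0 T1 | T0 T2
  T0 -> a
  T1 -> b
  T2 -> c
  T3 -> d
  X4 -> T2 T3

CYK table (by increasing span) — only the sub-triangle for w[0..1]:
  cell(0,0) a: {T0}  orig:{}
  cell(1,1) c: {T2}  orig:{}
  cell(0,1) ac: {A}

Original NTs in T[0,1] deriving "ac": ["A"]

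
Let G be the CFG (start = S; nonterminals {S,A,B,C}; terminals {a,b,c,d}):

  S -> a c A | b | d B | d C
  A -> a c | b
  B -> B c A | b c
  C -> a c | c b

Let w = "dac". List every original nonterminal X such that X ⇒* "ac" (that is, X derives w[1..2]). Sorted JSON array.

Convert to CNF:
  S -> T0 X5 | T3 B | T3 C | b
  A -> T0 T1 | b
  B -> B X4 | T2 T1
  C -> T0 T1 | T1 T2
  T0 -> a
  T1 -> c
  T2 -> b
  T3 -> d
  X4 -> T1 A
  X5 -> T1 A

CYK table (by increasing span), restricted to cells inside w[1..2]:
  T[1,1] 'a' = {T0}  orig:{}
  T[2,2] 'c' = {T1}  orig:{}
  T[1,2] 'ac' = {A,C}

Original NTs in T[1,2] deriving "ac": ["A", "C"]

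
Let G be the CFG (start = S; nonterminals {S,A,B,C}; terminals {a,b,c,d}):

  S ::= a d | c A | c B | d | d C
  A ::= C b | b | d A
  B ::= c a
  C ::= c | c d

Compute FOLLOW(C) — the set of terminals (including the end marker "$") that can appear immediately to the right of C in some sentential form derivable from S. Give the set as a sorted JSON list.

FIRST sets, iterate to fixpoint:
round 1:
  A via A→b: +{b}
  A via A→d A: +{d}
  B via B→c a: +{c}
  C via C→c: +{c}
  S via S→a d: +{a}
  S via S→c A: +{c}
  S via S→d: +{d}
  S: {a,c,d}  A: {b,d}  B: {c}  C: {c}
round 2:
  A via A→C b: +{c}
  S: {a,c,d}  A: {b,c,d}  B: {c}  C: {c}
round 3: (no change)
  S: {a,c,d}  A: {b,c,d}  B: {c}  C: {c}

Compute FOLLOW by fixpoint:
initialize: $ ∈ FOLLOW(S)
[1]
  A→C b: FOLLOW(C) ⊇ FIRST(b) = {b}; new: +{b}
  S→c A: FOLLOW(A) ⊇ FOLLOW(S) ⊇ {$}; new: +{$}
  S→c B: FOLLOW(B) ⊇ FOLLOW(S) ⊇ {$}; new: +{$}
  S→d C: FOLLOW(C) ⊇ FOLLOW(S) ⊇ {$}; new: +{$}
  FOLLOW[S]={$}  FOLLOW[A]={$}  FOLLOW[B]={$}  FOLLOW[C]={$,b}
[2] (no change)
  FOLLOW[S]={$}  FOLLOW[A]={$}  FOLLOW[B]={$}  FOLLOW[C]={$,b}

FOLLOW(C) = ["$", "b"]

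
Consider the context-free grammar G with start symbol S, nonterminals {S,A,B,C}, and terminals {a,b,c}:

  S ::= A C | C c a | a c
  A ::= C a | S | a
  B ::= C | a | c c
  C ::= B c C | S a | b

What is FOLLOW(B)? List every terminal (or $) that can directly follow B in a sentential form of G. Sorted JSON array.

FIRST sets, iterate to fixpoint:
pass 1:
  A via A→a: +{a}
  B via B→a: +{a}
  B via B→c c: +{c}
  C via C→B c C: +{a,c}
  C via C→b: +{b}
  S via S→A C: +{a}
  S via S→C c a: +{b,c}
  FIRST[S]={a,b,c}  FIRST[A]={a}  FIRST[B]={a,c}  FIRST[C]={a,b,c}
pass 2:
  A via A→C a: +{b,c}
  B via B→C: +{b}
  FIRST[S]={a,b,c}  FIRST[A]={a,b,c}  FIRST[B]={a,b,c}  FIRST[C]={a,b,c}
pass 3: — fixpoint
  FIRST[S]={a,b,c}  FIRST[A]={a,b,c}  FIRST[B]={a,b,c}  FIRST[C]={a,b,c}

FOLLOW iteration:
initialize: $ ∈ FOLLOW(S)
[1]
  A→C a: FOLLOW(C) ⊇ FIRST(a) = {a}; new: +{a}
  C→B c C: FOLLOW(B) ⊇ FIRST(c) = {c}; new: +{c}
  C→S a: FOLLOW(S) ⊇ FIRST(a) = {a}; new: +{a}
  S→A C: FOLLOW(A) ⊇ FIRST(C) = {a,b,c}; new: +{a,b,c}
  S→A C: FOLLOW(C) ⊇ FOLLOW(S) ⊇ {$,a}; new: +{$}
  S→C c a: FOLLOW(C) ⊇ FIRST(c) = {c}; new: +{c}
  FOLLOW(S)={$,a}  FOLLOW(A)={a,b,c}  FOLLOW(B)={c}  FOLLOW(C)={$,a,c}
[2]
  A→S: FOLLOW(S) ⊇ FOLLOW(A) ⊇ {a,b,c}; new: +{b,c}
  S→A C: FOLLOW(C) ⊇ FOLLOW(S) ⊇ {$,a,b,c}; new: +{b}
  FOLLOW(S)={$,a,b,c}  FOLLOW(A)={a,b,c}  FOLLOW(B)={c}  FOLLOW(C)={$,a,b,c}
[3] (stable)
  FOLLOW(S)={$,a,b,c}  FOLLOW(A)={a,b,c}  FOLLOW(B)={c}  FOLLOW(C)={$,a,b,c}

FOLLOW(B) = ["c"]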